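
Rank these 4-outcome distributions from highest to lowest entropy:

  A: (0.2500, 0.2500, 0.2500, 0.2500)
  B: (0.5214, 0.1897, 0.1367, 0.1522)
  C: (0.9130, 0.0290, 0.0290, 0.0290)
A > B > C

Key insight: Entropy is maximized by uniform distributions and minimized by concentrated distributions.

- Uniform distributions have maximum entropy log₂(4) = 2.0000 bits
- The more "peaked" or concentrated a distribution, the lower its entropy

Entropies:
  H(A) = 2.0000 bits
  H(B) = 1.7506 bits
  H(C) = 0.5643 bits

Ranking: A > B > C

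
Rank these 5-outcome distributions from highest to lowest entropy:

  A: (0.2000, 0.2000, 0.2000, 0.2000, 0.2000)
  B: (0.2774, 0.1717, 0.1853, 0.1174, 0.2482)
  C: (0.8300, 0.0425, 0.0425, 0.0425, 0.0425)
A > B > C

Key insight: Entropy is maximized by uniform distributions and minimized by concentrated distributions.

- Uniform distributions have maximum entropy log₂(5) = 2.3219 bits
- The more "peaked" or concentrated a distribution, the lower its entropy

Entropies:
  H(A) = 2.3219 bits
  H(B) = 2.2622 bits
  H(C) = 0.9977 bits

Ranking: A > B > C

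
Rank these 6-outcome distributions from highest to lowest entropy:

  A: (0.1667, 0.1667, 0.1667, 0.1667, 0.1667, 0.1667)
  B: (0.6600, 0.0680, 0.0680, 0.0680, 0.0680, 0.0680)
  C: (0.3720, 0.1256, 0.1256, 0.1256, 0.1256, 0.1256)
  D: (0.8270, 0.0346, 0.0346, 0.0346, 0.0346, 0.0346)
A > C > B > D

Key insight: Entropy is maximized by uniform distributions and minimized by concentrated distributions.

Entropies:
  H(A) = 2.5850 bits
  H(B) = 1.7143 bits
  H(C) = 2.4104 bits
  H(D) = 1.0662 bits

Ranking: A > C > B > D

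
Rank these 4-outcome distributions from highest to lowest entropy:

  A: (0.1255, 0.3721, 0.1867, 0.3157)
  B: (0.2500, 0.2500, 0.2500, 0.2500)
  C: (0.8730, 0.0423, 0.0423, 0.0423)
B > A > C

Key insight: Entropy is maximized by uniform distributions and minimized by concentrated distributions.

- Uniform distributions have maximum entropy log₂(4) = 2.0000 bits
- The more "peaked" or concentrated a distribution, the lower its entropy

Entropies:
  H(A) = 1.8836 bits
  H(B) = 2.0000 bits
  H(C) = 0.7504 bits

Ranking: B > A > C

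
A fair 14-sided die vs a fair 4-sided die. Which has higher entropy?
14-sided die

Both are uniform distributions; for uniform over n outcomes, H = log₂(n). H(14-sided) = log₂(14) = 3.807 bits and H(4-sided) = log₂(4) = 2.000 bits. More outcomes in a uniform distribution means higher entropy.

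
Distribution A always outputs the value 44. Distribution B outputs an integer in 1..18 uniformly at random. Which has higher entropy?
B

A is deterministic, so H(A) = 0. B is uniform over 18 outcomes, so H(B) = log₂(18) = 4.170 bits. Any distribution with genuine randomness has higher entropy than a deterministic one.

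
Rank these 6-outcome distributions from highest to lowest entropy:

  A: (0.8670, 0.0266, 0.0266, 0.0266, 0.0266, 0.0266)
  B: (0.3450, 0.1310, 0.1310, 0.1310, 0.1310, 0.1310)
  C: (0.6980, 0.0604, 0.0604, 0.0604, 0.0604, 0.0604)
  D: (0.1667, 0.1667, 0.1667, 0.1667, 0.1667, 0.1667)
D > B > C > A

Key insight: Entropy is maximized by uniform distributions and minimized by concentrated distributions.

Entropies:
  H(A) = 0.8744 bits
  H(B) = 2.4504 bits
  H(C) = 1.5849 bits
  H(D) = 2.5850 bits

Ranking: D > B > C > A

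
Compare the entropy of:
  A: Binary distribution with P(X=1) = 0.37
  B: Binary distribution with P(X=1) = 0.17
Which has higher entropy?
A

For binary distributions, entropy is maximized at p=0.5 and decreases as p moves toward 0 or 1.

H(A) = H(0.37) = 0.9507 bits
H(B) = H(0.17) = 0.6577 bits

Distribution A (p=0.37) is closer to uniform (p=0.5), so it has higher entropy.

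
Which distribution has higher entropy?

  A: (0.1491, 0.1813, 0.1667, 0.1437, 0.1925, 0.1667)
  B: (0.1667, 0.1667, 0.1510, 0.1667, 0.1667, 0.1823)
B

Both distributions are close to uniform, making this a harder comparison.

H(A) = 2.5775 bits
H(B) = 2.5828 bits

The distribution closer to uniform has higher entropy.
Answer: B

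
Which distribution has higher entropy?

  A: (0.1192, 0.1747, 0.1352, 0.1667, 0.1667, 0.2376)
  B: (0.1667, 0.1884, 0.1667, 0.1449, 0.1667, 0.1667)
B

Both distributions are close to uniform, making this a harder comparison.

H(A) = 2.5500 bits
H(B) = 2.5808 bits

The distribution closer to uniform has higher entropy.
Answer: B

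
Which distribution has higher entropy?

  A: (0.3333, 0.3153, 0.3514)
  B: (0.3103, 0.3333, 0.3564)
A

Both distributions are close to uniform, making this a harder comparison.

H(A) = 1.5835 bits
H(B) = 1.5827 bits

The distribution closer to uniform has higher entropy.
Answer: A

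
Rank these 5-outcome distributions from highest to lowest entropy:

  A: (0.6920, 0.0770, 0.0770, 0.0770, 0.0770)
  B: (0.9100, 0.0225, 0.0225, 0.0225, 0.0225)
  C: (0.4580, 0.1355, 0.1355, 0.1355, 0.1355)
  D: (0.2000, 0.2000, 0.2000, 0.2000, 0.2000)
D > C > A > B

Key insight: Entropy is maximized by uniform distributions and minimized by concentrated distributions.

Entropies:
  H(A) = 1.5069 bits
  H(B) = 0.6165 bits
  H(C) = 2.0789 bits
  H(D) = 2.3219 bits

Ranking: D > C > A > B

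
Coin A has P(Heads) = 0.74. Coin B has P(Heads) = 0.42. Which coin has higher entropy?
B

For binary distributions, entropy is maximized at p=0.5 and decreases as p moves toward 0 or 1.

H(A) = H(0.74) = 0.8267 bits
H(B) = H(0.42) = 0.9815 bits

Distribution B (p=0.42) is closer to uniform (p=0.5), so it has higher entropy.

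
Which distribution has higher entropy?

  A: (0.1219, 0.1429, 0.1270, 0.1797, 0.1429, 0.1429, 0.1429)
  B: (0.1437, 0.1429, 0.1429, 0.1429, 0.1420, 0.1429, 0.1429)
B

Both distributions are close to uniform, making this a harder comparison.

H(A) = 2.7974 bits
H(B) = 2.8073 bits

The distribution closer to uniform has higher entropy.
Answer: B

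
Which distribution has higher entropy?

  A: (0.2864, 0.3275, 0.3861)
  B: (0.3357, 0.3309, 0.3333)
B

Both distributions are close to uniform, making this a harder comparison.

H(A) = 1.5742 bits
H(B) = 1.5849 bits

The distribution closer to uniform has higher entropy.
Answer: B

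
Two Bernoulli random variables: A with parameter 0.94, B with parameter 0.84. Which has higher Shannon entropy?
B

For binary distributions, entropy is maximized at p=0.5 and decreases as p moves toward 0 or 1.

H(A) = H(0.94) = 0.3274 bits
H(B) = H(0.84) = 0.6343 bits

Distribution B (p=0.84) is closer to uniform (p=0.5), so it has higher entropy.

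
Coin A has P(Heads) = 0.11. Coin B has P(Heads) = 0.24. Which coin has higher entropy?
B

For binary distributions, entropy is maximized at p=0.5 and decreases as p moves toward 0 or 1.

H(A) = H(0.11) = 0.4999 bits
H(B) = H(0.24) = 0.7950 bits

Distribution B (p=0.24) is closer to uniform (p=0.5), so it has higher entropy.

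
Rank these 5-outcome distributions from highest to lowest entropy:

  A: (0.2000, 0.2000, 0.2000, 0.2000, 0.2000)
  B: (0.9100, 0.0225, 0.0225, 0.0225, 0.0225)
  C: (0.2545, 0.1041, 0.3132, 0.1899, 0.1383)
A > C > B

Key insight: Entropy is maximized by uniform distributions and minimized by concentrated distributions.

- Uniform distributions have maximum entropy log₂(5) = 2.3219 bits
- The more "peaked" or concentrated a distribution, the lower its entropy

Entropies:
  H(A) = 2.3219 bits
  H(B) = 0.6165 bits
  H(C) = 2.2167 bits

Ranking: A > C > B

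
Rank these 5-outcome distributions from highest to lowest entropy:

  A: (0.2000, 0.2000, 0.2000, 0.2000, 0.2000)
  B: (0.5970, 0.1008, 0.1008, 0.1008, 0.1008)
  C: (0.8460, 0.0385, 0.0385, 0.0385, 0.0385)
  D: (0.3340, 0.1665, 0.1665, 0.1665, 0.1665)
A > D > B > C

Key insight: Entropy is maximized by uniform distributions and minimized by concentrated distributions.

Entropies:
  H(A) = 2.3219 bits
  H(B) = 1.7787 bits
  H(C) = 0.9278 bits
  H(D) = 2.2510 bits

Ranking: A > D > B > C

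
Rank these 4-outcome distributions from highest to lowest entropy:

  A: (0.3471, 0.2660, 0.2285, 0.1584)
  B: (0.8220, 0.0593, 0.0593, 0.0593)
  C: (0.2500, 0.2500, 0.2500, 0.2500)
C > A > B

Key insight: Entropy is maximized by uniform distributions and minimized by concentrated distributions.

- Uniform distributions have maximum entropy log₂(4) = 2.0000 bits
- The more "peaked" or concentrated a distribution, the lower its entropy

Entropies:
  H(A) = 1.9458 bits
  H(B) = 0.9578 bits
  H(C) = 2.0000 bits

Ranking: C > A > B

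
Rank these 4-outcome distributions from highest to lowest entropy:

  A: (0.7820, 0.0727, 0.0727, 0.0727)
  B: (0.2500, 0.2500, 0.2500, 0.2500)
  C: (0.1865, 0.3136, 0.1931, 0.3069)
B > C > A

Key insight: Entropy is maximized by uniform distributions and minimized by concentrated distributions.

- Uniform distributions have maximum entropy log₂(4) = 2.0000 bits
- The more "peaked" or concentrated a distribution, the lower its entropy

Entropies:
  H(A) = 1.1020 bits
  H(B) = 2.0000 bits
  H(C) = 1.9576 bits

Ranking: B > C > A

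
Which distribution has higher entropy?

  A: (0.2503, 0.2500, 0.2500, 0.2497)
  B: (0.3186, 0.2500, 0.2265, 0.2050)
A

Both distributions are close to uniform, making this a harder comparison.

H(A) = 2.0000 bits
H(B) = 1.9796 bits

The distribution closer to uniform has higher entropy.
Answer: A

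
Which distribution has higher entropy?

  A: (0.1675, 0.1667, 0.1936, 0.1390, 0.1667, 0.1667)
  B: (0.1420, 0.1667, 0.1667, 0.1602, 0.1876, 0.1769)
B

Both distributions are close to uniform, making this a harder comparison.

H(A) = 2.5785 bits
H(B) = 2.5797 bits

The distribution closer to uniform has higher entropy.
Answer: B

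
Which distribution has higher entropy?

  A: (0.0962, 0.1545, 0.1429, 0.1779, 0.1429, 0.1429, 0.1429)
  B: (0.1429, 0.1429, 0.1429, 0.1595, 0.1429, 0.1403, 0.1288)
B

Both distributions are close to uniform, making this a harder comparison.

H(A) = 2.7885 bits
H(B) = 2.8049 bits

The distribution closer to uniform has higher entropy.
Answer: B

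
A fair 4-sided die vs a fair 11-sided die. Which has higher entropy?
11-sided die

Both are uniform distributions; for uniform over n outcomes, H = log₂(n). H(4-sided) = log₂(4) = 2.000 bits and H(11-sided) = log₂(11) = 3.459 bits. More outcomes in a uniform distribution means higher entropy.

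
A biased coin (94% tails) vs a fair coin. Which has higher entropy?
Fair coin

The fair coin is uniform (p=0.5), maximizing binary entropy at 1 bit. The biased coin has H(0.94) ≈ 0.327 bits — its outcome is more predictable, so its entropy is lower.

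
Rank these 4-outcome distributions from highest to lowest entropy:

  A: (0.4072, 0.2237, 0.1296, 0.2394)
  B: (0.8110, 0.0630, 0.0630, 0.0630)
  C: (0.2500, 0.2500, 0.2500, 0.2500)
C > A > B

Key insight: Entropy is maximized by uniform distributions and minimized by concentrated distributions.

- Uniform distributions have maximum entropy log₂(4) = 2.0000 bits
- The more "peaked" or concentrated a distribution, the lower its entropy

Entropies:
  H(A) = 1.8870 bits
  H(B) = 0.9989 bits
  H(C) = 2.0000 bits

Ranking: C > A > B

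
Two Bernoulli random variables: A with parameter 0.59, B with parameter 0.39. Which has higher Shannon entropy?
A

For binary distributions, entropy is maximized at p=0.5 and decreases as p moves toward 0 or 1.

H(A) = H(0.59) = 0.9765 bits
H(B) = H(0.39) = 0.9648 bits

Distribution A (p=0.59) is closer to uniform (p=0.5), so it has higher entropy.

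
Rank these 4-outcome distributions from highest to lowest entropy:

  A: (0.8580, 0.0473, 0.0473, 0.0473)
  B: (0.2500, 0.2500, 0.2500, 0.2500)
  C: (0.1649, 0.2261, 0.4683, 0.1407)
B > C > A

Key insight: Entropy is maximized by uniform distributions and minimized by concentrated distributions.

- Uniform distributions have maximum entropy log₂(4) = 2.0000 bits
- The more "peaked" or concentrated a distribution, the lower its entropy

Entropies:
  H(A) = 0.8145 bits
  H(B) = 2.0000 bits
  H(C) = 1.8244 bits

Ranking: B > C > A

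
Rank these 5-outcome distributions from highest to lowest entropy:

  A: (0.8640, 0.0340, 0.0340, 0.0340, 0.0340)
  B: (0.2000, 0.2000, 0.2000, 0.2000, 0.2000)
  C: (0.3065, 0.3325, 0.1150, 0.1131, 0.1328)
B > C > A

Key insight: Entropy is maximized by uniform distributions and minimized by concentrated distributions.

- Uniform distributions have maximum entropy log₂(5) = 2.3219 bits
- The more "peaked" or concentrated a distribution, the lower its entropy

Entropies:
  H(A) = 0.8457 bits
  H(B) = 2.3219 bits
  H(C) = 2.1525 bits

Ranking: B > C > A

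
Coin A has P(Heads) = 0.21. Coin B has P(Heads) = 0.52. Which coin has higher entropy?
B

For binary distributions, entropy is maximized at p=0.5 and decreases as p moves toward 0 or 1.

H(A) = H(0.21) = 0.7415 bits
H(B) = H(0.52) = 0.9988 bits

Distribution B (p=0.52) is closer to uniform (p=0.5), so it has higher entropy.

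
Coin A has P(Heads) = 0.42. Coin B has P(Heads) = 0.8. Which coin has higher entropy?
A

For binary distributions, entropy is maximized at p=0.5 and decreases as p moves toward 0 or 1.

H(A) = H(0.42) = 0.9815 bits
H(B) = H(0.8) = 0.7219 bits

Distribution A (p=0.42) is closer to uniform (p=0.5), so it has higher entropy.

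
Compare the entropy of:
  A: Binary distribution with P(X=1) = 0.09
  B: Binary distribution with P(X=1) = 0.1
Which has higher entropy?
B

For binary distributions, entropy is maximized at p=0.5 and decreases as p moves toward 0 or 1.

H(A) = H(0.09) = 0.4365 bits
H(B) = H(0.1) = 0.4690 bits

Distribution B (p=0.1) is closer to uniform (p=0.5), so it has higher entropy.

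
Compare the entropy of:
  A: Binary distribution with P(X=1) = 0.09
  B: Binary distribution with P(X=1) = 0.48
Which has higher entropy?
B

For binary distributions, entropy is maximized at p=0.5 and decreases as p moves toward 0 or 1.

H(A) = H(0.09) = 0.4365 bits
H(B) = H(0.48) = 0.9988 bits

Distribution B (p=0.48) is closer to uniform (p=0.5), so it has higher entropy.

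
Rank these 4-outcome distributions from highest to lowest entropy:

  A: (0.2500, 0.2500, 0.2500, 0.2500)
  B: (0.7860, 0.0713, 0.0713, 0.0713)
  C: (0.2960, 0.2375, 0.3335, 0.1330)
A > C > B

Key insight: Entropy is maximized by uniform distributions and minimized by concentrated distributions.

- Uniform distributions have maximum entropy log₂(4) = 2.0000 bits
- The more "peaked" or concentrated a distribution, the lower its entropy

Entropies:
  H(A) = 2.0000 bits
  H(B) = 1.0882 bits
  H(C) = 1.9279 bits

Ranking: A > C > B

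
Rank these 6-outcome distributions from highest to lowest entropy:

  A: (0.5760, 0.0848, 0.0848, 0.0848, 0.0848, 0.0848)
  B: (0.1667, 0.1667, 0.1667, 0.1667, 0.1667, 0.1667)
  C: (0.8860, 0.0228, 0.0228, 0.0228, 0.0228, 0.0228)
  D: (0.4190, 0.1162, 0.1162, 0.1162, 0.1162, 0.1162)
B > D > A > C

Key insight: Entropy is maximized by uniform distributions and minimized by concentrated distributions.

Entropies:
  H(A) = 1.9678 bits
  H(B) = 2.5850 bits
  H(C) = 0.7766 bits
  H(D) = 2.3300 bits

Ranking: B > D > A > C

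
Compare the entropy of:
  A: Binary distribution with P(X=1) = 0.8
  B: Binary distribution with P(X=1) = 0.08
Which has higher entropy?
A

For binary distributions, entropy is maximized at p=0.5 and decreases as p moves toward 0 or 1.

H(A) = H(0.8) = 0.7219 bits
H(B) = H(0.08) = 0.4022 bits

Distribution A (p=0.8) is closer to uniform (p=0.5), so it has higher entropy.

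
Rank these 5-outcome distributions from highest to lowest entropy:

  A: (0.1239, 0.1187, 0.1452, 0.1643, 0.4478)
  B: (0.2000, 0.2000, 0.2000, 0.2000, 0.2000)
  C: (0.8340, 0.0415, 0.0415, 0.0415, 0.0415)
B > A > C

Key insight: Entropy is maximized by uniform distributions and minimized by concentrated distributions.

- Uniform distributions have maximum entropy log₂(5) = 2.3219 bits
- The more "peaked" or concentrated a distribution, the lower its entropy

Entropies:
  H(A) = 2.0897 bits
  H(B) = 2.3219 bits
  H(C) = 0.9805 bits

Ranking: B > A > C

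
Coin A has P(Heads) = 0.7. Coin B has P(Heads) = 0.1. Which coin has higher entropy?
A

For binary distributions, entropy is maximized at p=0.5 and decreases as p moves toward 0 or 1.

H(A) = H(0.7) = 0.8813 bits
H(B) = H(0.1) = 0.4690 bits

Distribution A (p=0.7) is closer to uniform (p=0.5), so it has higher entropy.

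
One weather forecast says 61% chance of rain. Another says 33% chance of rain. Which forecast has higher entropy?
61% forecast

Treat each forecast as a Bernoulli distribution. Binary entropy is maximized at p=0.5 and falls off symmetrically toward 0 or 1. The 61% forecast is closer to 50%, so it is more uncertain. H(61%) ≈ 0.965 bits, H(33%) ≈ 0.915 bits.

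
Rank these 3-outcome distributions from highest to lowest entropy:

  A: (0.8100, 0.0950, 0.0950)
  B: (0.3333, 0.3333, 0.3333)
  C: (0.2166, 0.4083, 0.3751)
B > C > A

Key insight: Entropy is maximized by uniform distributions and minimized by concentrated distributions.

- Uniform distributions have maximum entropy log₂(3) = 1.5850 bits
- The more "peaked" or concentrated a distribution, the lower its entropy

Entropies:
  H(A) = 0.8915 bits
  H(B) = 1.5850 bits
  H(C) = 1.5363 bits

Ranking: B > C > A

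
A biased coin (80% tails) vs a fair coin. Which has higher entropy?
Fair coin

The fair coin is uniform (p=0.5), maximizing binary entropy at 1 bit. The biased coin has H(0.80) ≈ 0.722 bits — its outcome is more predictable, so its entropy is lower.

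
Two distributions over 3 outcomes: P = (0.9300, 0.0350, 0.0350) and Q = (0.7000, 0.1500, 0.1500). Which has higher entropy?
Q

P is highly concentrated on one outcome (93%), making it nearly deterministic. Q spreads its mass more evenly (max 70%). The more spread-out distribution has higher entropy: H(P) ≈ 0.436 bits, H(Q) ≈ 1.181 bits.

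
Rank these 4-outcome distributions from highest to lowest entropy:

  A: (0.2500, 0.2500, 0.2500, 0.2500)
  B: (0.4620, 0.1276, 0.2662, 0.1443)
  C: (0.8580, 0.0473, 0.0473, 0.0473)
A > B > C

Key insight: Entropy is maximized by uniform distributions and minimized by concentrated distributions.

- Uniform distributions have maximum entropy log₂(4) = 2.0000 bits
- The more "peaked" or concentrated a distribution, the lower its entropy

Entropies:
  H(A) = 2.0000 bits
  H(B) = 1.8049 bits
  H(C) = 0.8145 bits

Ranking: A > B > C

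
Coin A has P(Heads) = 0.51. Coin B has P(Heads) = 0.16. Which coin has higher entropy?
A

For binary distributions, entropy is maximized at p=0.5 and decreases as p moves toward 0 or 1.

H(A) = H(0.51) = 0.9997 bits
H(B) = H(0.16) = 0.6343 bits

Distribution A (p=0.51) is closer to uniform (p=0.5), so it has higher entropy.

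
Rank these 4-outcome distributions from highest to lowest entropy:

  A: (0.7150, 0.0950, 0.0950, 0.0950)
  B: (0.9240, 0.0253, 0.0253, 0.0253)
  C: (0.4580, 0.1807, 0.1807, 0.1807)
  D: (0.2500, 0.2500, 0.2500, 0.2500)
D > C > A > B

Key insight: Entropy is maximized by uniform distributions and minimized by concentrated distributions.

Entropies:
  H(A) = 1.3139 bits
  H(B) = 0.5084 bits
  H(C) = 1.8540 bits
  H(D) = 2.0000 bits

Ranking: D > C > A > B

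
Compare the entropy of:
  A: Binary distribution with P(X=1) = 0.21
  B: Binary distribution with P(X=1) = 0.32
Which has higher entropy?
B

For binary distributions, entropy is maximized at p=0.5 and decreases as p moves toward 0 or 1.

H(A) = H(0.21) = 0.7415 bits
H(B) = H(0.32) = 0.9044 bits

Distribution B (p=0.32) is closer to uniform (p=0.5), so it has higher entropy.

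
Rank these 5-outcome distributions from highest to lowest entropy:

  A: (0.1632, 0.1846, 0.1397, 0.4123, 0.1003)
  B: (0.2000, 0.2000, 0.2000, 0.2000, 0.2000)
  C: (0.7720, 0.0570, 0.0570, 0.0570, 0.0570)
B > A > C

Key insight: Entropy is maximized by uniform distributions and minimized by concentrated distributions.

- Uniform distributions have maximum entropy log₂(5) = 2.3219 bits
- The more "peaked" or concentrated a distribution, the lower its entropy

Entropies:
  H(A) = 2.1332 bits
  H(B) = 2.3219 bits
  H(C) = 1.2305 bits

Ranking: B > A > C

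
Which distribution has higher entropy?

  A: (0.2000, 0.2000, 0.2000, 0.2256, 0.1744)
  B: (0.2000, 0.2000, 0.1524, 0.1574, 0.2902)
A

Both distributions are close to uniform, making this a harder comparison.

H(A) = 2.3172 bits
H(B) = 2.2802 bits

The distribution closer to uniform has higher entropy.
Answer: A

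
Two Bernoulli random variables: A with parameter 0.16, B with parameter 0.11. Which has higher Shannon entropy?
A

For binary distributions, entropy is maximized at p=0.5 and decreases as p moves toward 0 or 1.

H(A) = H(0.16) = 0.6343 bits
H(B) = H(0.11) = 0.4999 bits

Distribution A (p=0.16) is closer to uniform (p=0.5), so it has higher entropy.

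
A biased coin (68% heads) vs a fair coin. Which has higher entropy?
Fair coin

The fair coin is uniform (p=0.5), maximizing binary entropy at 1 bit. The biased coin has H(0.68) ≈ 0.904 bits — its outcome is more predictable, so its entropy is lower.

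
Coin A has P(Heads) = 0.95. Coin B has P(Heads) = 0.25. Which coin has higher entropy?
B

For binary distributions, entropy is maximized at p=0.5 and decreases as p moves toward 0 or 1.

H(A) = H(0.95) = 0.2864 bits
H(B) = H(0.25) = 0.8113 bits

Distribution B (p=0.25) is closer to uniform (p=0.5), so it has higher entropy.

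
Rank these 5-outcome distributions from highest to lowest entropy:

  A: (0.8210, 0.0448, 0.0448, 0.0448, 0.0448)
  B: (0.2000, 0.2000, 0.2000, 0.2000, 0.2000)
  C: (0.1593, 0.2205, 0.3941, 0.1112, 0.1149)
B > C > A

Key insight: Entropy is maximized by uniform distributions and minimized by concentrated distributions.

- Uniform distributions have maximum entropy log₂(5) = 2.3219 bits
- The more "peaked" or concentrated a distribution, the lower its entropy

Entropies:
  H(A) = 1.0359 bits
  H(B) = 2.3219 bits
  H(C) = 2.1435 bits

Ranking: B > C > A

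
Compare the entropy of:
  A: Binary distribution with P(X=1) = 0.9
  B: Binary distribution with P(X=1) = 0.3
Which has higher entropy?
B

For binary distributions, entropy is maximized at p=0.5 and decreases as p moves toward 0 or 1.

H(A) = H(0.9) = 0.4690 bits
H(B) = H(0.3) = 0.8813 bits

Distribution B (p=0.3) is closer to uniform (p=0.5), so it has higher entropy.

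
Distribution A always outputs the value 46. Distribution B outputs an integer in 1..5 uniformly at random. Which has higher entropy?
B

A is deterministic, so H(A) = 0. B is uniform over 5 outcomes, so H(B) = log₂(5) = 2.322 bits. Any distribution with genuine randomness has higher entropy than a deterministic one.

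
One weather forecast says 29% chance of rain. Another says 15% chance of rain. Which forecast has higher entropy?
29% forecast

Treat each forecast as a Bernoulli distribution. Binary entropy is maximized at p=0.5 and falls off symmetrically toward 0 or 1. The 29% forecast is closer to 50%, so it is more uncertain. H(29%) ≈ 0.869 bits, H(15%) ≈ 0.610 bits.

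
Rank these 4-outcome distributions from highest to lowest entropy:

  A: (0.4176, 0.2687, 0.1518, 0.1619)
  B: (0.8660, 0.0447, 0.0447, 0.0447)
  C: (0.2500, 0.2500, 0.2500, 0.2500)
C > A > B

Key insight: Entropy is maximized by uniform distributions and minimized by concentrated distributions.

- Uniform distributions have maximum entropy log₂(4) = 2.0000 bits
- The more "peaked" or concentrated a distribution, the lower its entropy

Entropies:
  H(A) = 1.8737 bits
  H(B) = 0.7807 bits
  H(C) = 2.0000 bits

Ranking: C > A > B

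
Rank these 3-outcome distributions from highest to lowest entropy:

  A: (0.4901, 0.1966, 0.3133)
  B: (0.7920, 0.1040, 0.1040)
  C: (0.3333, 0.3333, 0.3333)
C > A > B

Key insight: Entropy is maximized by uniform distributions and minimized by concentrated distributions.

- Uniform distributions have maximum entropy log₂(3) = 1.5850 bits
- The more "peaked" or concentrated a distribution, the lower its entropy

Entropies:
  H(A) = 1.4902 bits
  H(B) = 0.9456 bits
  H(C) = 1.5850 bits

Ranking: C > A > B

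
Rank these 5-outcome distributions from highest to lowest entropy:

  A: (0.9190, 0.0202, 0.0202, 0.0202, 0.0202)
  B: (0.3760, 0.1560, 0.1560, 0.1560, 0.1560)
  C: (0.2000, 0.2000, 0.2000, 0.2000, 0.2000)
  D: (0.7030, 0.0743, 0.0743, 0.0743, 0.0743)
C > B > D > A

Key insight: Entropy is maximized by uniform distributions and minimized by concentrated distributions.

Entropies:
  H(A) = 0.5677 bits
  H(B) = 2.2032 bits
  H(C) = 2.3219 bits
  H(D) = 1.4716 bits

Ranking: C > B > D > A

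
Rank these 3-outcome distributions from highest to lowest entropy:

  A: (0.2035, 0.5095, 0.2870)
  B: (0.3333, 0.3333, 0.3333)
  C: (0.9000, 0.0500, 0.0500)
B > A > C

Key insight: Entropy is maximized by uniform distributions and minimized by concentrated distributions.

- Uniform distributions have maximum entropy log₂(3) = 1.5850 bits
- The more "peaked" or concentrated a distribution, the lower its entropy

Entropies:
  H(A) = 1.4800 bits
  H(B) = 1.5850 bits
  H(C) = 0.5690 bits

Ranking: B > A > C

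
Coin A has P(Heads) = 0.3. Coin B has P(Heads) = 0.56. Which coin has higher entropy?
B

For binary distributions, entropy is maximized at p=0.5 and decreases as p moves toward 0 or 1.

H(A) = H(0.3) = 0.8813 bits
H(B) = H(0.56) = 0.9896 bits

Distribution B (p=0.56) is closer to uniform (p=0.5), so it has higher entropy.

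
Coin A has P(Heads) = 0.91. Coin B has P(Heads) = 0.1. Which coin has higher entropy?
B

For binary distributions, entropy is maximized at p=0.5 and decreases as p moves toward 0 or 1.

H(A) = H(0.91) = 0.4365 bits
H(B) = H(0.1) = 0.4690 bits

Distribution B (p=0.1) is closer to uniform (p=0.5), so it has higher entropy.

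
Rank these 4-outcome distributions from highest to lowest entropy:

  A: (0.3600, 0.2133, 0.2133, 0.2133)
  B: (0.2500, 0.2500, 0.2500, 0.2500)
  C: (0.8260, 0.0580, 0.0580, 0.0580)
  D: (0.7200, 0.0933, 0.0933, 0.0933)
B > A > D > C

Key insight: Entropy is maximized by uniform distributions and minimized by concentrated distributions.

Entropies:
  H(A) = 1.9571 bits
  H(B) = 2.0000 bits
  H(C) = 0.9426 bits
  H(D) = 1.2992 bits

Ranking: B > A > D > C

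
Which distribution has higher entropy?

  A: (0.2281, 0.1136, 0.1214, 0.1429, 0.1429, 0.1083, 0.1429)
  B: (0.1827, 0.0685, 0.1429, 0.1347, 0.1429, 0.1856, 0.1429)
A

Both distributions are close to uniform, making this a harder comparison.

H(A) = 2.7626 bits
H(B) = 2.7566 bits

The distribution closer to uniform has higher entropy.
Answer: A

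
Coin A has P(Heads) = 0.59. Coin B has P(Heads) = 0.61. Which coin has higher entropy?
A

For binary distributions, entropy is maximized at p=0.5 and decreases as p moves toward 0 or 1.

H(A) = H(0.59) = 0.9765 bits
H(B) = H(0.61) = 0.9648 bits

Distribution A (p=0.59) is closer to uniform (p=0.5), so it has higher entropy.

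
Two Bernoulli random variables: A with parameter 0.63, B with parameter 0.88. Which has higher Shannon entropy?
A

For binary distributions, entropy is maximized at p=0.5 and decreases as p moves toward 0 or 1.

H(A) = H(0.63) = 0.9507 bits
H(B) = H(0.88) = 0.5294 bits

Distribution A (p=0.63) is closer to uniform (p=0.5), so it has higher entropy.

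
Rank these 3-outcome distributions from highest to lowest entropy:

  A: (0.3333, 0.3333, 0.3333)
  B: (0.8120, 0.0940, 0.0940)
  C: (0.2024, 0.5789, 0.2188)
A > C > B

Key insight: Entropy is maximized by uniform distributions and minimized by concentrated distributions.

- Uniform distributions have maximum entropy log₂(3) = 1.5850 bits
- The more "peaked" or concentrated a distribution, the lower its entropy

Entropies:
  H(A) = 1.5850 bits
  H(B) = 0.8853 bits
  H(C) = 1.4027 bits

Ranking: A > C > B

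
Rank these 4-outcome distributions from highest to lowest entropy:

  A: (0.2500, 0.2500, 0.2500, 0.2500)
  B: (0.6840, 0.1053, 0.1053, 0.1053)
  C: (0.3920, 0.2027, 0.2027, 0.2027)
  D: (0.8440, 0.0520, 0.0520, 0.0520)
A > C > B > D

Key insight: Entropy is maximized by uniform distributions and minimized by concentrated distributions.

Entropies:
  H(A) = 2.0000 bits
  H(B) = 1.4008 bits
  H(C) = 1.9297 bits
  H(D) = 0.8719 bits

Ranking: A > C > B > D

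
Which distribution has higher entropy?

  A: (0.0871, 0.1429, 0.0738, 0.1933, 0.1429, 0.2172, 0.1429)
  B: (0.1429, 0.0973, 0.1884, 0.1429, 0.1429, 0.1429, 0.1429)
B

Both distributions are close to uniform, making this a harder comparison.

H(A) = 2.7242 bits
H(B) = 2.7861 bits

The distribution closer to uniform has higher entropy.
Answer: B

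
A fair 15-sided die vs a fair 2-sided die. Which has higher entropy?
15-sided die

Both are uniform distributions; for uniform over n outcomes, H = log₂(n). H(15-sided) = log₂(15) = 3.907 bits and H(2-sided) = log₂(2) = 1.000 bits. More outcomes in a uniform distribution means higher entropy.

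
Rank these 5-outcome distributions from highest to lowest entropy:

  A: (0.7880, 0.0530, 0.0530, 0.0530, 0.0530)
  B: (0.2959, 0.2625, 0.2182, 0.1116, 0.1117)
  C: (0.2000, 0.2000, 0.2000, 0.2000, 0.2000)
C > B > A

Key insight: Entropy is maximized by uniform distributions and minimized by concentrated distributions.

- Uniform distributions have maximum entropy log₂(5) = 2.3219 bits
- The more "peaked" or concentrated a distribution, the lower its entropy

Entropies:
  H(A) = 1.1693 bits
  H(B) = 2.2120 bits
  H(C) = 2.3219 bits

Ranking: C > B > A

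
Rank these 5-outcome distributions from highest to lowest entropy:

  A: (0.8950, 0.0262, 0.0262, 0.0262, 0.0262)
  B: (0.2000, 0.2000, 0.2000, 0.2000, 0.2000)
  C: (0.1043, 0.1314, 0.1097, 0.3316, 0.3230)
B > C > A

Key insight: Entropy is maximized by uniform distributions and minimized by concentrated distributions.

- Uniform distributions have maximum entropy log₂(5) = 2.3219 bits
- The more "peaked" or concentrated a distribution, the lower its entropy

Entropies:
  H(A) = 0.6946 bits
  H(B) = 2.3219 bits
  H(C) = 2.1294 bits

Ranking: B > C > A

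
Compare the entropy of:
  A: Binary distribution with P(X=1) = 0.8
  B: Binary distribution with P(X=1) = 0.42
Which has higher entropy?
B

For binary distributions, entropy is maximized at p=0.5 and decreases as p moves toward 0 or 1.

H(A) = H(0.8) = 0.7219 bits
H(B) = H(0.42) = 0.9815 bits

Distribution B (p=0.42) is closer to uniform (p=0.5), so it has higher entropy.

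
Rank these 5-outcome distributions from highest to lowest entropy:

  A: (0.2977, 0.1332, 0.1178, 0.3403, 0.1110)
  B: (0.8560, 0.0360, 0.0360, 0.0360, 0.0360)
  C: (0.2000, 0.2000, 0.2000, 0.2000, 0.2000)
C > A > B

Key insight: Entropy is maximized by uniform distributions and minimized by concentrated distributions.

- Uniform distributions have maximum entropy log₂(5) = 2.3219 bits
- The more "peaked" or concentrated a distribution, the lower its entropy

Entropies:
  H(A) = 2.1525 bits
  H(B) = 0.8826 bits
  H(C) = 2.3219 bits

Ranking: C > A > B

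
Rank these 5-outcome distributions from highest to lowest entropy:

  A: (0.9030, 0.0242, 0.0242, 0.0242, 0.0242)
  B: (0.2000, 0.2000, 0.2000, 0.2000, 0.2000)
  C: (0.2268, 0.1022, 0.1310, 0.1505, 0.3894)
B > C > A

Key insight: Entropy is maximized by uniform distributions and minimized by concentrated distributions.

- Uniform distributions have maximum entropy log₂(5) = 2.3219 bits
- The more "peaked" or concentrated a distribution, the lower its entropy

Entropies:
  H(A) = 0.6534 bits
  H(B) = 2.3219 bits
  H(C) = 2.1471 bits

Ranking: B > C > A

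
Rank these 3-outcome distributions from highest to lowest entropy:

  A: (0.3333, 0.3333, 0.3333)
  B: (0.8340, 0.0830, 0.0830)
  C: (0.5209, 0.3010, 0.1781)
A > C > B

Key insight: Entropy is maximized by uniform distributions and minimized by concentrated distributions.

- Uniform distributions have maximum entropy log₂(3) = 1.5850 bits
- The more "peaked" or concentrated a distribution, the lower its entropy

Entropies:
  H(A) = 1.5850 bits
  H(B) = 0.8145 bits
  H(C) = 1.4548 bits

Ranking: A > C > B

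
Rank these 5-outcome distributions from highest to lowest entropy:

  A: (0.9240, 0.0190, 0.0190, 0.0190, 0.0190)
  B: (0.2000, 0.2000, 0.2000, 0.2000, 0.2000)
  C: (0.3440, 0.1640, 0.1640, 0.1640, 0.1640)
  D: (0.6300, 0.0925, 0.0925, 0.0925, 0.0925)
B > C > D > A

Key insight: Entropy is maximized by uniform distributions and minimized by concentrated distributions.

Entropies:
  H(A) = 0.5399 bits
  H(B) = 2.3219 bits
  H(C) = 2.2406 bits
  H(D) = 1.6907 bits

Ranking: B > C > D > A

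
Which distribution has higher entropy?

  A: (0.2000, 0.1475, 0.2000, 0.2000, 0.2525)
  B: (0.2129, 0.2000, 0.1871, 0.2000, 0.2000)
B

Both distributions are close to uniform, making this a harder comparison.

H(A) = 2.3018 bits
H(B) = 2.3207 bits

The distribution closer to uniform has higher entropy.
Answer: B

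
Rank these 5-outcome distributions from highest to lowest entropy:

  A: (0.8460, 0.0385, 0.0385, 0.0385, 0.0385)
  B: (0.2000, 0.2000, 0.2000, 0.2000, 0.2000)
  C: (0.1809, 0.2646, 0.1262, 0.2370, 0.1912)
B > C > A

Key insight: Entropy is maximized by uniform distributions and minimized by concentrated distributions.

- Uniform distributions have maximum entropy log₂(5) = 2.3219 bits
- The more "peaked" or concentrated a distribution, the lower its entropy

Entropies:
  H(A) = 0.9278 bits
  H(B) = 2.3219 bits
  H(C) = 2.2793 bits

Ranking: B > C > A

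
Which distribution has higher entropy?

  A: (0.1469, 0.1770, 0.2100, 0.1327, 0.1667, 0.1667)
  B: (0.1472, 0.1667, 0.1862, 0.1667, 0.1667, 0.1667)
B

Both distributions are close to uniform, making this a harder comparison.

H(A) = 2.5699 bits
H(B) = 2.5817 bits

The distribution closer to uniform has higher entropy.
Answer: B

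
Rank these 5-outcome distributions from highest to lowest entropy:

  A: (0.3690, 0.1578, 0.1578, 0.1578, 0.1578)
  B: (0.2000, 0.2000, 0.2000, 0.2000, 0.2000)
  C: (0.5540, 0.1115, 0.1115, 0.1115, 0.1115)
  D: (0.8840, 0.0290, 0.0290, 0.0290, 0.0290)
B > A > C > D

Key insight: Entropy is maximized by uniform distributions and minimized by concentrated distributions.

Entropies:
  H(A) = 2.2119 bits
  H(B) = 2.3219 bits
  H(C) = 1.8836 bits
  H(D) = 0.7498 bits

Ranking: B > A > C > D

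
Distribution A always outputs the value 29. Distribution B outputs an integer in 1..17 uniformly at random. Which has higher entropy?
B

A is deterministic, so H(A) = 0. B is uniform over 17 outcomes, so H(B) = log₂(17) = 4.087 bits. Any distribution with genuine randomness has higher entropy than a deterministic one.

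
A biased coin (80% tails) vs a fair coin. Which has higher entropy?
Fair coin

The fair coin is uniform (p=0.5), maximizing binary entropy at 1 bit. The biased coin has H(0.80) ≈ 0.722 bits — its outcome is more predictable, so its entropy is lower.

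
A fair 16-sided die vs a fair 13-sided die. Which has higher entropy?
16-sided die

Both are uniform distributions; for uniform over n outcomes, H = log₂(n). H(16-sided) = log₂(16) = 4.000 bits and H(13-sided) = log₂(13) = 3.700 bits. More outcomes in a uniform distribution means higher entropy.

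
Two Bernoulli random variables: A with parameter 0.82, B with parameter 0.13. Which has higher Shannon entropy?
A

For binary distributions, entropy is maximized at p=0.5 and decreases as p moves toward 0 or 1.

H(A) = H(0.82) = 0.6801 bits
H(B) = H(0.13) = 0.5574 bits

Distribution A (p=0.82) is closer to uniform (p=0.5), so it has higher entropy.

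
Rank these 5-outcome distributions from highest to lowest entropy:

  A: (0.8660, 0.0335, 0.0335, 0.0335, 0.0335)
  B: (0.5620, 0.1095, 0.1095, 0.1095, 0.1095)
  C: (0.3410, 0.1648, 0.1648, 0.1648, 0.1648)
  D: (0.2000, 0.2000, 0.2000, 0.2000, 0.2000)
D > C > B > A

Key insight: Entropy is maximized by uniform distributions and minimized by concentrated distributions.

Entropies:
  H(A) = 0.8363 bits
  H(B) = 1.8649 bits
  H(C) = 2.2438 bits
  H(D) = 2.3219 bits

Ranking: D > C > B > A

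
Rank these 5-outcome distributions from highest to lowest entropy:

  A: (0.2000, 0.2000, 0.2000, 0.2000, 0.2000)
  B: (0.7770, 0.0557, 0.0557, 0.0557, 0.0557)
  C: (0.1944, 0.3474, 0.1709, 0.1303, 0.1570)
A > C > B

Key insight: Entropy is maximized by uniform distributions and minimized by concentrated distributions.

- Uniform distributions have maximum entropy log₂(5) = 2.3219 bits
- The more "peaked" or concentrated a distribution, the lower its entropy

Entropies:
  H(A) = 2.3219 bits
  H(B) = 1.2116 bits
  H(C) = 2.2273 bits

Ranking: A > C > B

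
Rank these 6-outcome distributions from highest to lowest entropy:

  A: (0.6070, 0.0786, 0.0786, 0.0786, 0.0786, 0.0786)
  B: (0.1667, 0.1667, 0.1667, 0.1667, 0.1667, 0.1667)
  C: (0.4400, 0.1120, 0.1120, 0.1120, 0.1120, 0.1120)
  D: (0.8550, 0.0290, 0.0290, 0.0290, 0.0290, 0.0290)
B > C > A > D

Key insight: Entropy is maximized by uniform distributions and minimized by concentrated distributions.

Entropies:
  H(A) = 1.8792 bits
  H(B) = 2.5850 bits
  H(C) = 2.2899 bits
  H(D) = 0.9339 bits

Ranking: B > C > A > D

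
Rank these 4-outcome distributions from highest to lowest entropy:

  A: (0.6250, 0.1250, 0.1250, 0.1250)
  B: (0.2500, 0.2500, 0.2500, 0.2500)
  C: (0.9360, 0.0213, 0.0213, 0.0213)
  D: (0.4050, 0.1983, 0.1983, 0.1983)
B > D > A > C

Key insight: Entropy is maximized by uniform distributions and minimized by concentrated distributions.

Entropies:
  H(A) = 1.5488 bits
  H(B) = 2.0000 bits
  H(C) = 0.4446 bits
  H(D) = 1.9169 bits

Ranking: B > D > A > C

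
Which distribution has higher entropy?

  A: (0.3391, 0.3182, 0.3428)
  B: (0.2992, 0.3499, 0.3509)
A

Both distributions are close to uniform, making this a harder comparison.

H(A) = 1.5842 bits
H(B) = 1.5811 bits

The distribution closer to uniform has higher entropy.
Answer: A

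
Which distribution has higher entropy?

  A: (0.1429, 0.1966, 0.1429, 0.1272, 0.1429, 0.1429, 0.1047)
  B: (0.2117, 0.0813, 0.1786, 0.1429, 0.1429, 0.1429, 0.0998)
A

Both distributions are close to uniform, making this a harder comparison.

H(A) = 2.7849 bits
H(B) = 2.7474 bits

The distribution closer to uniform has higher entropy.
Answer: A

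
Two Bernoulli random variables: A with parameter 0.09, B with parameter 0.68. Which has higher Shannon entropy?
B

For binary distributions, entropy is maximized at p=0.5 and decreases as p moves toward 0 or 1.

H(A) = H(0.09) = 0.4365 bits
H(B) = H(0.68) = 0.9044 bits

Distribution B (p=0.68) is closer to uniform (p=0.5), so it has higher entropy.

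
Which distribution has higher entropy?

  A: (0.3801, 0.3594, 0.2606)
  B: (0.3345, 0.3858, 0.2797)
B

Both distributions are close to uniform, making this a harder comparison.

H(A) = 1.5666 bits
H(B) = 1.5727 bits

The distribution closer to uniform has higher entropy.
Answer: B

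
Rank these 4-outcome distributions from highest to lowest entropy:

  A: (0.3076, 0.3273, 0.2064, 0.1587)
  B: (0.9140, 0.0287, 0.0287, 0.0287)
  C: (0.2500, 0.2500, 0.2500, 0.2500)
C > A > B

Key insight: Entropy is maximized by uniform distributions and minimized by concentrated distributions.

- Uniform distributions have maximum entropy log₂(4) = 2.0000 bits
- The more "peaked" or concentrated a distribution, the lower its entropy

Entropies:
  H(A) = 1.9419 bits
  H(B) = 0.5593 bits
  H(C) = 2.0000 bits

Ranking: C > A > B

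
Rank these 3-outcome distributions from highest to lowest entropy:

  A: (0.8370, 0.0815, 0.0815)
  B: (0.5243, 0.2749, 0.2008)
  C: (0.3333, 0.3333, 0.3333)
C > B > A

Key insight: Entropy is maximized by uniform distributions and minimized by concentrated distributions.

- Uniform distributions have maximum entropy log₂(3) = 1.5850 bits
- The more "peaked" or concentrated a distribution, the lower its entropy

Entropies:
  H(A) = 0.8044 bits
  H(B) = 1.4656 bits
  H(C) = 1.5850 bits

Ranking: C > B > A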